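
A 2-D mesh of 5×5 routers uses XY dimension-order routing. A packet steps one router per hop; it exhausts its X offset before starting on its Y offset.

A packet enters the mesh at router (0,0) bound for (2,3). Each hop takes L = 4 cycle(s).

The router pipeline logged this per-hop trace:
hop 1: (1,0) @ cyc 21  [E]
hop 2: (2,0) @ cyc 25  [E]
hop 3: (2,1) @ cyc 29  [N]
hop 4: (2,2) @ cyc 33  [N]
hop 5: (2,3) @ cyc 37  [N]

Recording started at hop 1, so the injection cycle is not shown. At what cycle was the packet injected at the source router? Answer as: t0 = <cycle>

t0 = 17

At hop 1 the cycle is 21; in general cyc_k = t0 + kL.
So t0 = 21 − 1·4 = 17.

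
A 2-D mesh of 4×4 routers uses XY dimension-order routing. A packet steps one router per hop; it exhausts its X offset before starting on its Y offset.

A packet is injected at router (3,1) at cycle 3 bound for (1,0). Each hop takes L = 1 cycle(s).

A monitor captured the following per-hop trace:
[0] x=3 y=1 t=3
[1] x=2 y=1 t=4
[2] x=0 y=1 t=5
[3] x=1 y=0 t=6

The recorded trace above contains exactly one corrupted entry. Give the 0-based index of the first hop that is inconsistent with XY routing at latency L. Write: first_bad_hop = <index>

check 1→ d=(-1,0) cyc+1: ok
check 2→ d=(-2,0) cyc+1: BAD: non-unit step

first_bad_hop = 2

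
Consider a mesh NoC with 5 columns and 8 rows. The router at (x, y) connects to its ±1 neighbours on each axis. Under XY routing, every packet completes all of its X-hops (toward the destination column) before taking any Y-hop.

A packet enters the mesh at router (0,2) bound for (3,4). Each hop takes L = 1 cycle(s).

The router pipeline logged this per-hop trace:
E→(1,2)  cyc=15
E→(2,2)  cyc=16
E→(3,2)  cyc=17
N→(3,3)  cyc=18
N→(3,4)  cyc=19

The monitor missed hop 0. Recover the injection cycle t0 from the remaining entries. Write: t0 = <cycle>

t0 = 14

Hop 1 reached at cycle 15; hop k is at t0 + k·L.
Subtract one hop: t0 = 15 − 1 = 14.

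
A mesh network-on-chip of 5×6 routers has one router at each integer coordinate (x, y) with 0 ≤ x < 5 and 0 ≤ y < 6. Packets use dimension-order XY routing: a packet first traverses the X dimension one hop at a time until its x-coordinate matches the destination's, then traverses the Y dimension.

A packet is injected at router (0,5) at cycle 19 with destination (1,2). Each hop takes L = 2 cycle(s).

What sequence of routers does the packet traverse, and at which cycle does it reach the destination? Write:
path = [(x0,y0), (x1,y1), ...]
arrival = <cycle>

path = [(0,5), (1,5), (1,4), (1,3), (1,2)]
arrival = 27

src (0,5)  cyc=19
E→(1,5)  cyc=21
S→(1,4)  cyc=23
S→(1,3)  cyc=25
S→(1,2)  cyc=27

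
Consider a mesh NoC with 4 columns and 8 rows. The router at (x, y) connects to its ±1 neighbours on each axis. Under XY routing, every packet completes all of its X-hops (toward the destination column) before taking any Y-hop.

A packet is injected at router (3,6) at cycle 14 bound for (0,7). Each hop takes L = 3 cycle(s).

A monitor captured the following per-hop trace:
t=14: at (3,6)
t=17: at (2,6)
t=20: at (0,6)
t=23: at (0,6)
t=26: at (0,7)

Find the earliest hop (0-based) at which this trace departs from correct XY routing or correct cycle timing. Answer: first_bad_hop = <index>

check 1→ d=(-1,0) cyc+3: ok
check 2→ d=(-2,0) cyc+3: BAD: non-unit step

first_bad_hop = 2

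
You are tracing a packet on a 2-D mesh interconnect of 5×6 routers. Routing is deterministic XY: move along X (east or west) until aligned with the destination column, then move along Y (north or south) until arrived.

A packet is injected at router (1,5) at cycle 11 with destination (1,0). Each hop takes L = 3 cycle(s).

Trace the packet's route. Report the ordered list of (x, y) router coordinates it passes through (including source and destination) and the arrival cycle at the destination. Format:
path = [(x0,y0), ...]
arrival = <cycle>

path = [(1,5), (1,4), (1,3), (1,2), (1,1), (1,0)]
arrival = 26

[0] x=1 y=5 t=11
[1] x=1 y=4 t=14 →S
[2] x=1 y=3 t=17 →S
[3] x=1 y=2 t=20 →S
[4] x=1 y=1 t=23 →S
[5] x=1 y=0 t=26 →S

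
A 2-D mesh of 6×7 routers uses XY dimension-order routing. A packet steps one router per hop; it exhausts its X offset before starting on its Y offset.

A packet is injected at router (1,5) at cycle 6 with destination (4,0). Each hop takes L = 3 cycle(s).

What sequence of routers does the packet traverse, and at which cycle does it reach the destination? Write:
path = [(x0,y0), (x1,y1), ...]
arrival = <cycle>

[0] x=1 y=5 t=6
[1] x=2 y=5 t=9 →E
[2] x=3 y=5 t=12 →E
[3] x=4 y=5 t=15 →E
[4] x=4 y=4 t=18 →S
[5] x=4 y=3 t=21 →S
[6] x=4 y=2 t=24 →S
[7] x=4 y=1 t=27 →S
[8] x=4 y=0 t=30 →S

path = [(1,5), (2,5), (3,5), (4,5), (4,4), (4,3), (4,2), (4,1), (4,0)]
arrival = 30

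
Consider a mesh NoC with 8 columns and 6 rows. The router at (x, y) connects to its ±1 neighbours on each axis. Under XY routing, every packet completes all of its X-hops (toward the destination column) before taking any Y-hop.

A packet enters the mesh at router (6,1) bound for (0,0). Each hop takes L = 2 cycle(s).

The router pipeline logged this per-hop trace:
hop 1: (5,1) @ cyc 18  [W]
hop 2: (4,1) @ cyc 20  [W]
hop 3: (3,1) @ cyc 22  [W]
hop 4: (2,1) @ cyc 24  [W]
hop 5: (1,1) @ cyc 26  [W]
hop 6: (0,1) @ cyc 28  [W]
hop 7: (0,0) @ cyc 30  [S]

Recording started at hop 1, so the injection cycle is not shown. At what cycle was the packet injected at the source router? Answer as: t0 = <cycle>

The first recorded entry is hop 1 at cycle 18.
So t0 = 18 − 1·2 = 16.

t0 = 16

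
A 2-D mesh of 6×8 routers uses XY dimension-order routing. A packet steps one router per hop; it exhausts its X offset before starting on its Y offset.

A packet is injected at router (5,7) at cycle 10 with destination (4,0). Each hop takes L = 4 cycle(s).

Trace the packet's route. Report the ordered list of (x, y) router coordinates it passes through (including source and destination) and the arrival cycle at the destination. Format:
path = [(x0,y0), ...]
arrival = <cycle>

  0. router=(5,7) cycle=10 (inject)
  1. router=(4,7) cycle=14 dir=W
  2. router=(4,6) cycle=18 dir=S
  3. router=(4,5) cycle=22 dir=S
  4. router=(4,4) cycle=26 dir=S
  5. router=(4,3) cycle=30 dir=S
  6. router=(4,2) cycle=34 dir=S
  7. router=(4,1) cycle=38 dir=S
  8. router=(4,0) cycle=42 dir=S

path = [(5,7), (4,7), (4,6), (4,5), (4,4), (4,3), (4,2), (4,1), (4,0)]
arrival = 42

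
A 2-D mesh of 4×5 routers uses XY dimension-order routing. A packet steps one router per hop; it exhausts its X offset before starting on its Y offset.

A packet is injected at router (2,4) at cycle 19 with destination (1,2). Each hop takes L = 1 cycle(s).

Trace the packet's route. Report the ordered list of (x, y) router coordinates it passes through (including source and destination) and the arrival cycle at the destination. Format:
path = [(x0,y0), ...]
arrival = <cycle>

src (2,4)  cyc=19
W→(1,4)  cyc=20
S→(1,3)  cyc=21
S→(1,2)  cyc=22

path = [(2,4), (1,4), (1,3), (1,2)]
arrival = 22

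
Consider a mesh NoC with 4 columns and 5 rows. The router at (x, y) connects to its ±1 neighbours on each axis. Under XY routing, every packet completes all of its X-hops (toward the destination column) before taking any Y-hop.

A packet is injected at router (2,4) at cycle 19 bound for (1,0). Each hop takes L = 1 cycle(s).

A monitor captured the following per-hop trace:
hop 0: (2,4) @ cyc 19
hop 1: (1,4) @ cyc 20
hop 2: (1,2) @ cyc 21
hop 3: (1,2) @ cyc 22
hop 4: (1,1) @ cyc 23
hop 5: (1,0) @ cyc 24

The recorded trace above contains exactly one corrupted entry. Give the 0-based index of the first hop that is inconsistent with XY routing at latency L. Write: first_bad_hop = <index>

first_bad_hop = 2

[1] (-1,+0) / 1c ⇒ ok
[2] (+0,-2) / 1c ⇒ BAD: non-unit step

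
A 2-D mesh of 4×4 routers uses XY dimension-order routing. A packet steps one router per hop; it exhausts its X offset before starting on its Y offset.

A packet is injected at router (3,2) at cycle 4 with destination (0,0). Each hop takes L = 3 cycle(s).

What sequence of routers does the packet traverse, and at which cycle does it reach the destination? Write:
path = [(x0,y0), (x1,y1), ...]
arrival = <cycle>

  0. router=(3,2) cycle=4 (inject)
  1. router=(2,2) cycle=7 dir=W
  2. router=(1,2) cycle=10 dir=W
  3. router=(0,2) cycle=13 dir=W
  4. router=(0,1) cycle=16 dir=S
  5. router=(0,0) cycle=19 dir=S

path = [(3,2), (2,2), (1,2), (0,2), (0,1), (0,0)]
arrival = 19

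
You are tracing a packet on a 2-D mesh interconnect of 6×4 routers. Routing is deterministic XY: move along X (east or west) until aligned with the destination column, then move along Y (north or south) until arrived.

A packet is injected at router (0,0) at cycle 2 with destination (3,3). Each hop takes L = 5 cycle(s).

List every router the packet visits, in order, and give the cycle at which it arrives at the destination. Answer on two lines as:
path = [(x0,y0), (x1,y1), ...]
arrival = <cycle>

path = [(0,0), (1,0), (2,0), (3,0), (3,1), (3,2), (3,3)]
arrival = 32

src (0,0)  cyc=2
E→(1,0)  cyc=7
E→(2,0)  cyc=12
E→(3,0)  cyc=17
N→(3,1)  cyc=22
N→(3,2)  cyc=27
N→(3,3)  cyc=32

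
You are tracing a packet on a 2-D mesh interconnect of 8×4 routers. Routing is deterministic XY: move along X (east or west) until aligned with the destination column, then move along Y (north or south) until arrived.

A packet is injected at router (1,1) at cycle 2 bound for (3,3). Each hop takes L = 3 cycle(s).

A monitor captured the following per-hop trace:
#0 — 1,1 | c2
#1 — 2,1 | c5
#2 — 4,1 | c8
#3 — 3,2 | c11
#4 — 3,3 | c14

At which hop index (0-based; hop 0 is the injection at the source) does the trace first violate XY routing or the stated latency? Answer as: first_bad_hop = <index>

first_bad_hop = 2

check 1→ d=(1,0) cyc+3: ok
check 2→ d=(2,0) cyc+3: BAD: non-unit step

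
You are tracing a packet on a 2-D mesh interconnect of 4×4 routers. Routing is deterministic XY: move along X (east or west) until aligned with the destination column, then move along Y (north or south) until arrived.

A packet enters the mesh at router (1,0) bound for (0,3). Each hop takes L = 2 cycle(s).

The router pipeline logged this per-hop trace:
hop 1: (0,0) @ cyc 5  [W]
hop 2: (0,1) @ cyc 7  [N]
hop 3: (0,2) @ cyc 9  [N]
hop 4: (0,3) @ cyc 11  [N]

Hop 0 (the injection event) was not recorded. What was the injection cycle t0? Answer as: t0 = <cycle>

t0 = 3

At hop 1 the cycle is 5; in general cyc_k = t0 + kL.
Subtract one hop: t0 = 5 − 2 = 3.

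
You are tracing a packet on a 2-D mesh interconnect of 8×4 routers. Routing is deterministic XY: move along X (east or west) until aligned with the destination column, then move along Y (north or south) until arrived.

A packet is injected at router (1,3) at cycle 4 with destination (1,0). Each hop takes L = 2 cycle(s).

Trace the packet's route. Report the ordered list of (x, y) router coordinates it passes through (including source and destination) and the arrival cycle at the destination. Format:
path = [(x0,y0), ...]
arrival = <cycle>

path = [(1,3), (1,2), (1,1), (1,0)]
arrival = 10

hop 0: (1,3) @ cyc 4
hop 1: (1,2) @ cyc 6  [S]
hop 2: (1,1) @ cyc 8  [S]
hop 3: (1,0) @ cyc 10  [S]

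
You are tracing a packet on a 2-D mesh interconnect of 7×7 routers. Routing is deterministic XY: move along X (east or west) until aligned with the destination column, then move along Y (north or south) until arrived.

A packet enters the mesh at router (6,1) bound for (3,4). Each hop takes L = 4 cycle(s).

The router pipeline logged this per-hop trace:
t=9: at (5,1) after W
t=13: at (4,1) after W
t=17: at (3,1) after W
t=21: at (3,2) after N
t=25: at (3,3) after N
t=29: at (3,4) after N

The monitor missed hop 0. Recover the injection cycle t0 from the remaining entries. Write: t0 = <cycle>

cyc[1] = 9 and cyc[k] = t0 + k·L for every k.
Subtract one hop: t0 = 9 − 4 = 5.

t0 = 5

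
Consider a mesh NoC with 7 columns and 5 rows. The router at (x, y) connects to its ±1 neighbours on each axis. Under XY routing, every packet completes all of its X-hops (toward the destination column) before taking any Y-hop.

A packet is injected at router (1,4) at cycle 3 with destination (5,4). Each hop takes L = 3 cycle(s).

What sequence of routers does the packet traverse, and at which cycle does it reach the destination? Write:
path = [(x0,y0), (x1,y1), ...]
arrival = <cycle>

  0. router=(1,4) cycle=3 (inject)
  1. router=(2,4) cycle=6 dir=E
  2. router=(3,4) cycle=9 dir=E
  3. router=(4,4) cycle=12 dir=E
  4. router=(5,4) cycle=15 dir=E

path = [(1,4), (2,4), (3,4), (4,4), (5,4)]
arrival = 15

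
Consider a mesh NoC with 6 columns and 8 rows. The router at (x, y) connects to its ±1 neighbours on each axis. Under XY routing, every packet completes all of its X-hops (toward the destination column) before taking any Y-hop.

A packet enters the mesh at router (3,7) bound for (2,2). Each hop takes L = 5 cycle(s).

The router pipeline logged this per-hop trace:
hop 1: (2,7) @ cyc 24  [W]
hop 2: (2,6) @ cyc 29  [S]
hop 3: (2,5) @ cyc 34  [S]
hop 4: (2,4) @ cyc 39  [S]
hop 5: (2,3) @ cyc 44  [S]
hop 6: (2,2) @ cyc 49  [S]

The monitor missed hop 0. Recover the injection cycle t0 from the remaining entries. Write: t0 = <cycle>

The first recorded entry is hop 1 at cycle 24.
t0 = cyc[1] − L = 24 − 5 = 19.

t0 = 19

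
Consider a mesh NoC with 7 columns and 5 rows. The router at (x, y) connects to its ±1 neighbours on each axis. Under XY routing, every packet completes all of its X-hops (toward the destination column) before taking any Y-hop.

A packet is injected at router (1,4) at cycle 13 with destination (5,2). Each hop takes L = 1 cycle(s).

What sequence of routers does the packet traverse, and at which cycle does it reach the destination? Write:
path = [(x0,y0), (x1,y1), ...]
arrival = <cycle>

path = [(1,4), (2,4), (3,4), (4,4), (5,4), (5,3), (5,2)]
arrival = 19

  0. router=(1,4) cycle=13 (inject)
  1. router=(2,4) cycle=14 dir=E
  2. router=(3,4) cycle=15 dir=E
  3. router=(4,4) cycle=16 dir=E
  4. router=(5,4) cycle=17 dir=E
  5. router=(5,3) cycle=18 dir=S
  6. router=(5,2) cycle=19 dir=S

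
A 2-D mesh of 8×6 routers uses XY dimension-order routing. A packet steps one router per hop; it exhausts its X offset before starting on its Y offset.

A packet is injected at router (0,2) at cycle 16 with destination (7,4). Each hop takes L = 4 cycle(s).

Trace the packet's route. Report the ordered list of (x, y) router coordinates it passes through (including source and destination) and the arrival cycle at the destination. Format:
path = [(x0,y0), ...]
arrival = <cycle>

path = [(0,2), (1,2), (2,2), (3,2), (4,2), (5,2), (6,2), (7,2), (7,3), (7,4)]
arrival = 52

#0 — 0,2 | c16
#1 — 1,2 | c20 | E
#2 — 2,2 | c24 | E
#3 — 3,2 | c28 | E
#4 — 4,2 | c32 | E
#5 — 5,2 | c36 | E
#6 — 6,2 | c40 | E
#7 — 7,2 | c44 | E
#8 — 7,3 | c48 | N
#9 — 7,4 | c52 | N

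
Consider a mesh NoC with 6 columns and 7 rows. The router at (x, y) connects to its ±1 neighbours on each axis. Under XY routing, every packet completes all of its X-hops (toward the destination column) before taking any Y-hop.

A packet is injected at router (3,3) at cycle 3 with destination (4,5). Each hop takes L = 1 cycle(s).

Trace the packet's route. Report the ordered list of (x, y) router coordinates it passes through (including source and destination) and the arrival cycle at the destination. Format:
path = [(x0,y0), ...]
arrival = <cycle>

[0] x=3 y=3 t=3
[1] x=4 y=3 t=4 →E
[2] x=4 y=4 t=5 →N
[3] x=4 y=5 t=6 →N

path = [(3,3), (4,3), (4,4), (4,5)]
arrival = 6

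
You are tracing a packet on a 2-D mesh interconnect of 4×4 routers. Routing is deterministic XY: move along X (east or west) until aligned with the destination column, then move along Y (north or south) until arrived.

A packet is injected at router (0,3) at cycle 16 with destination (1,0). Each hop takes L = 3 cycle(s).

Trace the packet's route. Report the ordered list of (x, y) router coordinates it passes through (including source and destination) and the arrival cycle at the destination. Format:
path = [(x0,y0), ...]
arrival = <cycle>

path = [(0,3), (1,3), (1,2), (1,1), (1,0)]
arrival = 28

#0 — 0,3 | c16
#1 — 1,3 | c19 | E
#2 — 1,2 | c22 | S
#3 — 1,1 | c25 | S
#4 — 1,0 | c28 | S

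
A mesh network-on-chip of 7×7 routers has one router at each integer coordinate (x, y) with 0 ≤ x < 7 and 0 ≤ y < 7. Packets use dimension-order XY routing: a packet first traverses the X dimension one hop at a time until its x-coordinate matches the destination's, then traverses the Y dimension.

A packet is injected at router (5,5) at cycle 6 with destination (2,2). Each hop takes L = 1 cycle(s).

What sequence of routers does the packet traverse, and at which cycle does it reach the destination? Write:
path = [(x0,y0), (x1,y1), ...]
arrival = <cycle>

src (5,5)  cyc=6
W→(4,5)  cyc=7
W→(3,5)  cyc=8
W→(2,5)  cyc=9
S→(2,4)  cyc=10
S→(2,3)  cyc=11
S→(2,2)  cyc=12

path = [(5,5), (4,5), (3,5), (2,5), (2,4), (2,3), (2,2)]
arrival = 12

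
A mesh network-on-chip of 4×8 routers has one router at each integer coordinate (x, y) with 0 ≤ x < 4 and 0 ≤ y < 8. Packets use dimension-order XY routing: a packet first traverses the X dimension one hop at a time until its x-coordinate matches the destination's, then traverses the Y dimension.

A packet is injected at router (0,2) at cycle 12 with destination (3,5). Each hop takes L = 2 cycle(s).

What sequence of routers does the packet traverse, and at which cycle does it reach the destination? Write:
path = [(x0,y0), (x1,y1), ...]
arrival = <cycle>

path = [(0,2), (1,2), (2,2), (3,2), (3,3), (3,4), (3,5)]
arrival = 24

src (0,2)  cyc=12
E→(1,2)  cyc=14
E→(2,2)  cyc=16
E→(3,2)  cyc=18
N→(3,3)  cyc=20
N→(3,4)  cyc=22
N→(3,5)  cyc=24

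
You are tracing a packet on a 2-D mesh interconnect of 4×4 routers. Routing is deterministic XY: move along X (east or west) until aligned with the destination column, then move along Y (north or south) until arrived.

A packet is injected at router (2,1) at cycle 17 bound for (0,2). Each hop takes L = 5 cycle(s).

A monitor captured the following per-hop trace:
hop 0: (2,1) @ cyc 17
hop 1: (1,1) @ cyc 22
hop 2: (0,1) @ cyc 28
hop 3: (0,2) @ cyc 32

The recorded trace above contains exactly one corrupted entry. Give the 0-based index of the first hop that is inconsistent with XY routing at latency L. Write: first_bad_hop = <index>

  1: Δx=-1 Δy=+0 Δt=5 [ok]
  2: Δx=-1 Δy=+0 Δt=6 [BAD: Δcyc=6≠L]

first_bad_hop = 2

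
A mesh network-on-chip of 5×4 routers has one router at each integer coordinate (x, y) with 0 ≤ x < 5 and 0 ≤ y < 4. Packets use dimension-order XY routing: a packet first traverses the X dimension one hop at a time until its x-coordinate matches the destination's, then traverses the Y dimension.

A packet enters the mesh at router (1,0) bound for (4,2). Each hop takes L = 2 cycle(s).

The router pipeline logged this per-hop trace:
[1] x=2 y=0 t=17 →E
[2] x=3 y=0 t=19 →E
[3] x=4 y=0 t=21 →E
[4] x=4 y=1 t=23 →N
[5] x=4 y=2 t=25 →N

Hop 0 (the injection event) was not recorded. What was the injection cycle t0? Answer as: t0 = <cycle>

t0 = 15

At hop 1 the cycle is 17; in general cyc_k = t0 + kL.
t0 = cyc[1] − L = 17 − 2 = 15.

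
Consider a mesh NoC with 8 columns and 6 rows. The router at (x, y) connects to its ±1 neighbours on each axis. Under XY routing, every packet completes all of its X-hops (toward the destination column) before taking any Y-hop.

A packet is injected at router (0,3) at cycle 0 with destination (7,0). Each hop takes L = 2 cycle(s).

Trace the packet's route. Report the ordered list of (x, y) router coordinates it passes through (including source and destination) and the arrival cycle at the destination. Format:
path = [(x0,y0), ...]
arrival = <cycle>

path = [(0,3), (1,3), (2,3), (3,3), (4,3), (5,3), (6,3), (7,3), (7,2), (7,1), (7,0)]
arrival = 20

src (0,3)  cyc=0
E→(1,3)  cyc=2
E→(2,3)  cyc=4
E→(3,3)  cyc=6
E→(4,3)  cyc=8
E→(5,3)  cyc=10
E→(6,3)  cyc=12
E→(7,3)  cyc=14
S→(7,2)  cyc=16
S→(7,1)  cyc=18
S→(7,0)  cyc=20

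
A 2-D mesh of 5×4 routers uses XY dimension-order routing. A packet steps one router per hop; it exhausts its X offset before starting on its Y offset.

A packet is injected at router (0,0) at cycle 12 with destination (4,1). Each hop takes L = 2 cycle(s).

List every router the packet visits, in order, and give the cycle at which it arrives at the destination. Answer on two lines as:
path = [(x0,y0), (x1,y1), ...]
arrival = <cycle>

path = [(0,0), (1,0), (2,0), (3,0), (4,0), (4,1)]
arrival = 22

src (0,0)  cyc=12
E→(1,0)  cyc=14
E→(2,0)  cyc=16
E→(3,0)  cyc=18
E→(4,0)  cyc=20
N→(4,1)  cyc=22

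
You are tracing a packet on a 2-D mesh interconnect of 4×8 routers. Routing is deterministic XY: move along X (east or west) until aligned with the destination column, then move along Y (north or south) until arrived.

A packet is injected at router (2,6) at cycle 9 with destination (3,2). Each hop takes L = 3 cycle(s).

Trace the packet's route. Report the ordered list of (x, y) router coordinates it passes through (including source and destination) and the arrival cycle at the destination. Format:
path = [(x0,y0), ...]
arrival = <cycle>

path = [(2,6), (3,6), (3,5), (3,4), (3,3), (3,2)]
arrival = 24

  0. router=(2,6) cycle=9 (inject)
  1. router=(3,6) cycle=12 dir=E
  2. router=(3,5) cycle=15 dir=S
  3. router=(3,4) cycle=18 dir=S
  4. router=(3,3) cycle=21 dir=S
  5. router=(3,2) cycle=24 dir=S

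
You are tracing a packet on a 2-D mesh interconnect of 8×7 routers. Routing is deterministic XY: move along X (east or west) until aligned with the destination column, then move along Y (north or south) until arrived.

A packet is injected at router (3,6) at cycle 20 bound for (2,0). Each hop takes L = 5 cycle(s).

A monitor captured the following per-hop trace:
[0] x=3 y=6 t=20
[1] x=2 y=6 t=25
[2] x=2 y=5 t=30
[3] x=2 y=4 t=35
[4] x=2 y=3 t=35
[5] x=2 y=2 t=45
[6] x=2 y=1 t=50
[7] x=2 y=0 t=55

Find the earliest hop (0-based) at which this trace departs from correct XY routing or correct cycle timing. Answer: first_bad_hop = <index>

first_bad_hop = 4

[1] (-1,+0) / 5c ⇒ ok
[2] (+0,-1) / 5c ⇒ ok
[3] (+0,-1) / 5c ⇒ ok
[4] (+0,-1) / 0c ⇒ BAD: Δcyc=0≠L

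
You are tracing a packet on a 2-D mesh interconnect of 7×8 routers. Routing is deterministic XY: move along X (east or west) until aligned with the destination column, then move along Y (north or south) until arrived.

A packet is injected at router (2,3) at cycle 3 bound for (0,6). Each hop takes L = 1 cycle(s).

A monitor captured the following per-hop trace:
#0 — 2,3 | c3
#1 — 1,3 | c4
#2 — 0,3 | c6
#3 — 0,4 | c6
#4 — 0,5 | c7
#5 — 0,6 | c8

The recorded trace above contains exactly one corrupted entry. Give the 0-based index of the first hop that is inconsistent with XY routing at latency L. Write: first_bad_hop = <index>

first_bad_hop = 2

hop 1: step (-1,+0), +1 cyc — ok
hop 2: step (-1,+0), +2 cyc — BAD: Δcyc=2≠L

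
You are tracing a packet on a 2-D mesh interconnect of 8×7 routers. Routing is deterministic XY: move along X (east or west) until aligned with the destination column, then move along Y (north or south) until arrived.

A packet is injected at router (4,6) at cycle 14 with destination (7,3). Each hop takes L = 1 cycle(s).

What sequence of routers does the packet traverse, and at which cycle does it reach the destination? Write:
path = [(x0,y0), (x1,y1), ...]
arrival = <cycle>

path = [(4,6), (5,6), (6,6), (7,6), (7,5), (7,4), (7,3)]
arrival = 20

t=14: at (4,6)
t=15: at (5,6) after E
t=16: at (6,6) after E
t=17: at (7,6) after E
t=18: at (7,5) after S
t=19: at (7,4) after S
t=20: at (7,3) after S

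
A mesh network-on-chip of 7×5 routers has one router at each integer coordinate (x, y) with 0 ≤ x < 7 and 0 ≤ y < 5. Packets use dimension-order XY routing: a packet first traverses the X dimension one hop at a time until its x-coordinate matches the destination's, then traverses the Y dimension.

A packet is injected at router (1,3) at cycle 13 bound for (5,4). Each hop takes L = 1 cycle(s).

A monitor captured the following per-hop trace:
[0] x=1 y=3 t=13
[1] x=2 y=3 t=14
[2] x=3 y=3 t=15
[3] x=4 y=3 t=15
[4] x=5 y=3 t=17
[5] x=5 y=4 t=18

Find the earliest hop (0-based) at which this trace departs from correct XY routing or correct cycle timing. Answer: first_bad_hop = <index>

[1] (+1,+0) / 1c ⇒ ok
[2] (+1,+0) / 1c ⇒ ok
[3] (+1,+0) / 0c ⇒ BAD: Δcyc=0≠L

first_bad_hop = 3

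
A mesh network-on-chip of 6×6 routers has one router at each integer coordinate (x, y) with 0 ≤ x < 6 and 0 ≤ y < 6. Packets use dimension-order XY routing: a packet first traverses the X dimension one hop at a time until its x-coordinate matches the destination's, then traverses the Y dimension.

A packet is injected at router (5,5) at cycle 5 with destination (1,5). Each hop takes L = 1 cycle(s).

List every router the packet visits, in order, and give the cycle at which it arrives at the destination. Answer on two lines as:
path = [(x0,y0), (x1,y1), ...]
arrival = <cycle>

path = [(5,5), (4,5), (3,5), (2,5), (1,5)]
arrival = 9

#0 — 5,5 | c5
#1 — 4,5 | c6 | W
#2 — 3,5 | c7 | W
#3 — 2,5 | c8 | W
#4 — 1,5 | c9 | W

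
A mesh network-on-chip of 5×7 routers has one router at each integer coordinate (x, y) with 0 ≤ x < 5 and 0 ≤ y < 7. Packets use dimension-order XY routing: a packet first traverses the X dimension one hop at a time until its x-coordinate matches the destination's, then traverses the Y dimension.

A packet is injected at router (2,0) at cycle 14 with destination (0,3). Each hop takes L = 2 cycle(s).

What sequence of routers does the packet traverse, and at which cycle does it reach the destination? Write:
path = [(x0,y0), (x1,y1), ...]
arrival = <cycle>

[0] x=2 y=0 t=14
[1] x=1 y=0 t=16 →W
[2] x=0 y=0 t=18 →W
[3] x=0 y=1 t=20 →N
[4] x=0 y=2 t=22 →N
[5] x=0 y=3 t=24 →N

path = [(2,0), (1,0), (0,0), (0,1), (0,2), (0,3)]
arrival = 24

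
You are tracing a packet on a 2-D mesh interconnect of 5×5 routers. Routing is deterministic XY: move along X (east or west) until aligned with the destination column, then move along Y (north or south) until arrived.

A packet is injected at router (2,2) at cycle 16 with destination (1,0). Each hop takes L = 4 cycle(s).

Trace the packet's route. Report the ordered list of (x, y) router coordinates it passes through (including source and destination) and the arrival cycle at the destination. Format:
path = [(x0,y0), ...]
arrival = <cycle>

[0] x=2 y=2 t=16
[1] x=1 y=2 t=20 →W
[2] x=1 y=1 t=24 →S
[3] x=1 y=0 t=28 →S

path = [(2,2), (1,2), (1,1), (1,0)]
arrival = 28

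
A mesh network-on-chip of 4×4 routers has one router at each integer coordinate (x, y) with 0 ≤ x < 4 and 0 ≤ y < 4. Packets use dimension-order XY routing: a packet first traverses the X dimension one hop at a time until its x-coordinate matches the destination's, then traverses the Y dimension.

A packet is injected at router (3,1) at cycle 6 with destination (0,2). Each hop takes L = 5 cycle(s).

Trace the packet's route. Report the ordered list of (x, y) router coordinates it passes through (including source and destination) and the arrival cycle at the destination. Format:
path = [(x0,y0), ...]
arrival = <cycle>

path = [(3,1), (2,1), (1,1), (0,1), (0,2)]
arrival = 26

[0] x=3 y=1 t=6
[1] x=2 y=1 t=11 →W
[2] x=1 y=1 t=16 →W
[3] x=0 y=1 t=21 →W
[4] x=0 y=2 t=26 →N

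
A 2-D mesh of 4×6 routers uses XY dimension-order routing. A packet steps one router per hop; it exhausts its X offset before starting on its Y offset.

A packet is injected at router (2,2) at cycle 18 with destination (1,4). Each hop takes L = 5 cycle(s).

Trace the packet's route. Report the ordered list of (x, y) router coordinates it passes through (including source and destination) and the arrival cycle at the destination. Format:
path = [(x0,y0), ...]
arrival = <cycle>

[0] x=2 y=2 t=18
[1] x=1 y=2 t=23 →W
[2] x=1 y=3 t=28 →N
[3] x=1 y=4 t=33 →N

path = [(2,2), (1,2), (1,3), (1,4)]
arrival = 33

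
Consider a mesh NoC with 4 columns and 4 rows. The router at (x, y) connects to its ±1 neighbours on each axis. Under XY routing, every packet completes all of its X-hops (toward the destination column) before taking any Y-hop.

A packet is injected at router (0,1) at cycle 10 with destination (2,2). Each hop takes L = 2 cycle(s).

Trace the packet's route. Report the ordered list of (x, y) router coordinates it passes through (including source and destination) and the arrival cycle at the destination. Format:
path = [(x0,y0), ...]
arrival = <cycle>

path = [(0,1), (1,1), (2,1), (2,2)]
arrival = 16

[0] x=0 y=1 t=10
[1] x=1 y=1 t=12 →E
[2] x=2 y=1 t=14 →E
[3] x=2 y=2 t=16 →N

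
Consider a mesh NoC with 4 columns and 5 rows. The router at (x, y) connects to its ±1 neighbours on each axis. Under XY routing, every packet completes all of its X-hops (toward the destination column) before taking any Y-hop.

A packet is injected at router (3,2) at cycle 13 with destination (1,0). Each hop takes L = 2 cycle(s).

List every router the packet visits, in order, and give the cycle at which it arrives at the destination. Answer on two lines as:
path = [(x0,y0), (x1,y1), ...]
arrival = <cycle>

path = [(3,2), (2,2), (1,2), (1,1), (1,0)]
arrival = 21

[0] x=3 y=2 t=13
[1] x=2 y=2 t=15 →W
[2] x=1 y=2 t=17 →W
[3] x=1 y=1 t=19 →S
[4] x=1 y=0 t=21 →S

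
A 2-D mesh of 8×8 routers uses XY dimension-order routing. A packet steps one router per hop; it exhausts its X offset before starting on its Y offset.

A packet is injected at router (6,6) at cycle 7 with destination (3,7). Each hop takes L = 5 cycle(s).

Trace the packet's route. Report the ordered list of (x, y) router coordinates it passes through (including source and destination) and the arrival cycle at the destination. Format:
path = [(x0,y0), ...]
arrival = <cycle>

  0. router=(6,6) cycle=7 (inject)
  1. router=(5,6) cycle=12 dir=W
  2. router=(4,6) cycle=17 dir=W
  3. router=(3,6) cycle=22 dir=W
  4. router=(3,7) cycle=27 dir=N

path = [(6,6), (5,6), (4,6), (3,6), (3,7)]
arrival = 27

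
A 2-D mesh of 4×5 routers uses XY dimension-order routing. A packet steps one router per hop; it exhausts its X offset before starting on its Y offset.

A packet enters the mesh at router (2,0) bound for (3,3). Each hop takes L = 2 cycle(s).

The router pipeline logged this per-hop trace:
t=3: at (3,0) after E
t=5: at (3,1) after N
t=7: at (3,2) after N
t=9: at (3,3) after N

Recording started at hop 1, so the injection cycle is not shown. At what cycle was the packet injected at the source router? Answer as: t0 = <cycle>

t0 = 1

The first recorded entry is hop 1 at cycle 3.
Subtract one hop: t0 = 3 − 2 = 1.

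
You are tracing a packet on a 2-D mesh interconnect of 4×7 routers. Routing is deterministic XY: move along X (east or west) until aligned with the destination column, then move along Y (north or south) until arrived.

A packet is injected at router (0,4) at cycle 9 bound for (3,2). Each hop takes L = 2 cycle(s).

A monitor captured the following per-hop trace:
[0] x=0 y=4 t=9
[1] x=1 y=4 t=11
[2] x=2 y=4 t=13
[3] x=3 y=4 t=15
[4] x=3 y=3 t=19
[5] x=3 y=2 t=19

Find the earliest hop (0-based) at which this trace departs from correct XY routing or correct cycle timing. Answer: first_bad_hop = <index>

check 1→ d=(1,0) cyc+2: ok
check 2→ d=(1,0) cyc+2: ok
check 3→ d=(1,0) cyc+2: ok
check 4→ d=(0,-1) cyc+4: BAD: Δcyc=4≠L

first_bad_hop = 4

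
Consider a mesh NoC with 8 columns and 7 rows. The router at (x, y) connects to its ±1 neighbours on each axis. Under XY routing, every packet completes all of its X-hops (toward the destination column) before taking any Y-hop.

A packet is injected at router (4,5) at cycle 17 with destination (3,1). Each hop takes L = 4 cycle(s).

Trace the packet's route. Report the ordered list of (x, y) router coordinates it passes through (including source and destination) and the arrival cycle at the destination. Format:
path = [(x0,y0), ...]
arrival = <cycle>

path = [(4,5), (3,5), (3,4), (3,3), (3,2), (3,1)]
arrival = 37

hop 0: (4,5) @ cyc 17
hop 1: (3,5) @ cyc 21  [W]
hop 2: (3,4) @ cyc 25  [S]
hop 3: (3,3) @ cyc 29  [S]
hop 4: (3,2) @ cyc 33  [S]
hop 5: (3,1) @ cyc 37  [S]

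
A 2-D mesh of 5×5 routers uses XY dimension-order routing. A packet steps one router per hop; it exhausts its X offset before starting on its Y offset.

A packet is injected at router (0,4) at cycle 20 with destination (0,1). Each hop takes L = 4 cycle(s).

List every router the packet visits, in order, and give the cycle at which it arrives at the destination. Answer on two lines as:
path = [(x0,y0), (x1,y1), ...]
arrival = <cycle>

hop 0: (0,4) @ cyc 20
hop 1: (0,3) @ cyc 24  [S]
hop 2: (0,2) @ cyc 28  [S]
hop 3: (0,1) @ cyc 32  [S]

path = [(0,4), (0,3), (0,2), (0,1)]
arrival = 32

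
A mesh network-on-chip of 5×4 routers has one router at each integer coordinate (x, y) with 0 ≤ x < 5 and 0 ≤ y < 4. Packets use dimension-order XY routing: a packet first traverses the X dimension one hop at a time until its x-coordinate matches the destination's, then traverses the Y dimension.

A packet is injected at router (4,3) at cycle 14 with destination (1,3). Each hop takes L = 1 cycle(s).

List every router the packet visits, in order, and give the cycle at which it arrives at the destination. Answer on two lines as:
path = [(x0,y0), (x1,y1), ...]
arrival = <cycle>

src (4,3)  cyc=14
W→(3,3)  cyc=15
W→(2,3)  cyc=16
W→(1,3)  cyc=17

path = [(4,3), (3,3), (2,3), (1,3)]
arrival = 17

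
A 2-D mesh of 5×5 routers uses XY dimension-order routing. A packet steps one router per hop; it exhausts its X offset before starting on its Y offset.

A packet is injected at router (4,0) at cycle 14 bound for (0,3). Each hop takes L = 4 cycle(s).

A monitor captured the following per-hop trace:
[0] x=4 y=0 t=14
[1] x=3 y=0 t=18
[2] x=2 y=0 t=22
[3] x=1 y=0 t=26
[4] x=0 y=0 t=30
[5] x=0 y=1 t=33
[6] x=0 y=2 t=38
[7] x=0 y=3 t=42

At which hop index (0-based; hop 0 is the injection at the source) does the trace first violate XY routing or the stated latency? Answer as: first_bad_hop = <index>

check 1→ d=(-1,0) cyc+4: ok
check 2→ d=(-1,0) cyc+4: ok
check 3→ d=(-1,0) cyc+4: ok
check 4→ d=(-1,0) cyc+4: ok
check 5→ d=(0,1) cyc+3: BAD: Δcyc=3≠L

first_bad_hop = 5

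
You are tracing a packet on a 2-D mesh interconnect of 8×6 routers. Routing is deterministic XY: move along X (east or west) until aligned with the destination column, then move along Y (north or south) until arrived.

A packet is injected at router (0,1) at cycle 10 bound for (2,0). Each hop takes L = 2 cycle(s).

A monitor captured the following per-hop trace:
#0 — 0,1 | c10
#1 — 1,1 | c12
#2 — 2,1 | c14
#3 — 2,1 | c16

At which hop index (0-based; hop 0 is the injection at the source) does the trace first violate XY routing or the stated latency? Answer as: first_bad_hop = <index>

first_bad_hop = 3

[1] (+1,+0) / 2c ⇒ ok
[2] (+1,+0) / 2c ⇒ ok
[3] (+0,+0) / 2c ⇒ BAD: non-unit step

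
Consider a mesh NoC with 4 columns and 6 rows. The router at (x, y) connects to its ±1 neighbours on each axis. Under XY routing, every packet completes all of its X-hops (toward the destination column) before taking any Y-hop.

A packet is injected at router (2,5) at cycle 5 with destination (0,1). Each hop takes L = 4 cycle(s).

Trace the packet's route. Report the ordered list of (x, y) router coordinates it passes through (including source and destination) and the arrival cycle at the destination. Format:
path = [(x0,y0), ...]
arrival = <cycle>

[0] x=2 y=5 t=5
[1] x=1 y=5 t=9 →W
[2] x=0 y=5 t=13 →W
[3] x=0 y=4 t=17 →S
[4] x=0 y=3 t=21 →S
[5] x=0 y=2 t=25 →S
[6] x=0 y=1 t=29 →S

path = [(2,5), (1,5), (0,5), (0,4), (0,3), (0,2), (0,1)]
arrival = 29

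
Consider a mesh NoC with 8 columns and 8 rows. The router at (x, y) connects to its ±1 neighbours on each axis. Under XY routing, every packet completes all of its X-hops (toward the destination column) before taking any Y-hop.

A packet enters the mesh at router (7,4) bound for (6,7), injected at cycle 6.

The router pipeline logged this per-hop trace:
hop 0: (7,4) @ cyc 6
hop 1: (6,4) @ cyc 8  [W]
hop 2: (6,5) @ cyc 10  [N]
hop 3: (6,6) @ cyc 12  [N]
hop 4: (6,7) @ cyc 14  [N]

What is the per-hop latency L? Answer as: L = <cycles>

cyc[1] − cyc[0] = 8 − 6 = 2.
One hop costs L cycles, so L = 2.

L = 2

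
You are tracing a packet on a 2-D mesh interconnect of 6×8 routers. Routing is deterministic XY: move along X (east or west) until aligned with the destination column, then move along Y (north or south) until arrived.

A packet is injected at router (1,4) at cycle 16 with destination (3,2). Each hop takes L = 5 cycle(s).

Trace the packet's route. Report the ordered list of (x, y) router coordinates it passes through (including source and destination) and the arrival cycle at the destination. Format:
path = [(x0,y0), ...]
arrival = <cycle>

#0 — 1,4 | c16
#1 — 2,4 | c21 | E
#2 — 3,4 | c26 | E
#3 — 3,3 | c31 | S
#4 — 3,2 | c36 | S

path = [(1,4), (2,4), (3,4), (3,3), (3,2)]
arrival = 36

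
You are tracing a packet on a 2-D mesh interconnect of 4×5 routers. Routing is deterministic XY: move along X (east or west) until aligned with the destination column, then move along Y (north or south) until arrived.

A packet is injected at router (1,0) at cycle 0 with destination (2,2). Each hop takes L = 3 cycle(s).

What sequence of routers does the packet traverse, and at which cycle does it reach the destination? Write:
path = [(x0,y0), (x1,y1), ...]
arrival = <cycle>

[0] x=1 y=0 t=0
[1] x=2 y=0 t=3 →E
[2] x=2 y=1 t=6 →N
[3] x=2 y=2 t=9 →N

path = [(1,0), (2,0), (2,1), (2,2)]
arrival = 9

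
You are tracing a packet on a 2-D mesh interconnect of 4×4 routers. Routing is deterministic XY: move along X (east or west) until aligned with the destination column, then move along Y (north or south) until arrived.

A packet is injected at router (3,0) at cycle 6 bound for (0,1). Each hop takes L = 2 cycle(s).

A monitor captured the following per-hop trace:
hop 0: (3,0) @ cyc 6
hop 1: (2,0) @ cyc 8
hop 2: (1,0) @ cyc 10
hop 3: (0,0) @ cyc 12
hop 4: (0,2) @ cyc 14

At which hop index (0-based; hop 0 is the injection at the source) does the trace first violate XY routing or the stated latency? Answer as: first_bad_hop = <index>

[1] (-1,+0) / 2c ⇒ ok
[2] (-1,+0) / 2c ⇒ ok
[3] (-1,+0) / 2c ⇒ ok
[4] (+0,+2) / 2c ⇒ BAD: non-unit step

first_bad_hop = 4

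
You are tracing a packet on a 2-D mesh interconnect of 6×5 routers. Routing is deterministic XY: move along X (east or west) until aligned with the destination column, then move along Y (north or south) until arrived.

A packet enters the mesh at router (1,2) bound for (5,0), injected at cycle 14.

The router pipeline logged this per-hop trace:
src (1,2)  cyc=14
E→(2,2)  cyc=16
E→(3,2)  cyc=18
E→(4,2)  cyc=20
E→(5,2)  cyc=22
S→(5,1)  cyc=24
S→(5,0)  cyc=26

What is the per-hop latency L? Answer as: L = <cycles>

L = 2

cyc[1] − cyc[0] = 16 − 14 = 2.
Per-hop latency L = Δcyc = 2.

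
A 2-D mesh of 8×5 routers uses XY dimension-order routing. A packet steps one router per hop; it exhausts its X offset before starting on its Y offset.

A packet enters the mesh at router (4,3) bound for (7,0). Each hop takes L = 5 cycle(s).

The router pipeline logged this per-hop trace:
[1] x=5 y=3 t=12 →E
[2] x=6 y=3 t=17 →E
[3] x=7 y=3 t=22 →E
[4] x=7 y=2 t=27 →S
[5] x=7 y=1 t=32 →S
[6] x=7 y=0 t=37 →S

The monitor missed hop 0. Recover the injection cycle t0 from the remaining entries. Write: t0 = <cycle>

t0 = 7

Hop 1 reached at cycle 12; hop k is at t0 + k·L.
t0 = cyc[1] − L = 12 − 5 = 7.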